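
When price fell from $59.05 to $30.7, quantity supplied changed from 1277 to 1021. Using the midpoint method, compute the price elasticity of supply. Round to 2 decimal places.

0.35

%ΔQ = (1021 − 1277)/[(1277 + 1021)/2] = -256/1149 ≈ -0.2228.
%Δp = (30.7 − 59.05)/[(59.05 + 30.7)/2] = -28.35/44.875 ≈ -0.6318.
Arc elasticity E = %ΔQ/%Δp ≈ -0.2228/-0.6318 ≈ 0.35.
|E| < 1: supply is inelastic over this range.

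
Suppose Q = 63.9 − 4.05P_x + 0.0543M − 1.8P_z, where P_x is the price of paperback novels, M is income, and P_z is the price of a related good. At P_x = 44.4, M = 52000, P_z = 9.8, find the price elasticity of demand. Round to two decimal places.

Q = 63.9 − 4.05(44.4) + 0.0543(52000) − 1.8(9.8) = 63.9 − 179.82 + 2823.6 − 17.64 = 2690.04.
∂Q/∂P_x = −4.05, so E_p = (−4.05)·(44.4/2690.04) ≈ -0.07.
|E_p| < 1: demand is inelastic.

-0.07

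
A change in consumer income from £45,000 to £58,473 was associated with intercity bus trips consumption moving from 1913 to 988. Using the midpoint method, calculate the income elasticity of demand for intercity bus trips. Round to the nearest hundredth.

-2.45

%ΔQ = (988 − 1913)/[(1913+988)/2] = -925/1450.5 ≈ -0.6377.
%ΔI = (58,473 − 45,000)/[(45,000+58,473)/2] = 13473/51736.5 ≈ 0.2604.
E_I = %ΔQ/%ΔI ≈ -2.45.
E_I < 0: inferior good.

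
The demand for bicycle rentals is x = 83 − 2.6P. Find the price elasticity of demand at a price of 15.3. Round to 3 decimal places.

At P = 15.3, x = 43.22.
dx/dP = −2.6.
Point elasticity E = (dx/dP)·(P/x) = -2.6 × 15.3/43.22 ≈ -0.920.
|E| < 1, so demand is inelastic at this price.

-0.920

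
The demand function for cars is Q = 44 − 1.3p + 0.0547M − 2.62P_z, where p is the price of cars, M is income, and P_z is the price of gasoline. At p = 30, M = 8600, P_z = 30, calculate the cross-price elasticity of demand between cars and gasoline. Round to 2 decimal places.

-0.20

First evaluate Q: 44 − 1.3(30) + 0.0547(8600) − 2.62(30) = 44 − 39 + 470.42 − 78.6 = 396.82.
∂Q/∂P_z = −2.62, so E_xy = -2.62·(30/396.82) ≈ -0.20.
E_xy < 0: the goods are complements.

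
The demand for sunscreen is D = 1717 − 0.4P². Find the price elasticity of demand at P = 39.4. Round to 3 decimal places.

At P = 39.4, D = 1096.056.
dD/dP = −2·0.4·P = −31.52.
Point elasticity E = (dD/dP)·(P/D) = -31.52 × 39.4/1096.056 ≈ -1.133.
|E| > 1, so demand is elastic at this price.

-1.133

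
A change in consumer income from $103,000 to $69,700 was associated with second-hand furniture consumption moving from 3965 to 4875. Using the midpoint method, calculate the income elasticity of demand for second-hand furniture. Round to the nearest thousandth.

%ΔQ = (4875 − 3965)/[(3965+4875)/2] = 910/4420 ≈ 0.2059.
%ΔI = (69,700 − 103,000)/[(103,000+69,700)/2] = -33300/86350 ≈ -0.3856.
E_I = %ΔQ/%ΔI ≈ -0.534.
E_I < 0: inferior good.

-0.534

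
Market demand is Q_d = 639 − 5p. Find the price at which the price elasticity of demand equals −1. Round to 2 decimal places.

63.90

For linear demand Q_d = a − bp, E = −bp/(a − bp). |E| = 1 ⇒ bp = a − bp ⇒ p = a/(2b).
p = 639/(2·5) = 63.90.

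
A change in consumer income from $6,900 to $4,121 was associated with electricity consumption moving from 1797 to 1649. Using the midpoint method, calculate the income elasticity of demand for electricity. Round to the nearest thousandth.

0.170

%ΔQ = (1649 − 1797)/[(1797+1649)/2] = -148/1723 ≈ -0.0859.
%ΔM = (4,121 − 6,900)/[(6,900+4,121)/2] = -2779/5510.5 ≈ -0.5043.
E_I = %ΔQ/%ΔM ≈ 0.170.
E_I ∈ (0,1): normal good (necessity).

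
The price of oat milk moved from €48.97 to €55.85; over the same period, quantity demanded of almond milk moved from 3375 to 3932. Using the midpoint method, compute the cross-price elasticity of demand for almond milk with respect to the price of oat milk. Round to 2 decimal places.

%ΔQ_x = (3932 − 3375)/[(3375+3932)/2] = 557/3653.5 ≈ 0.1525.
%ΔP_y = (55.85 − 48.97)/[(48.97+55.85)/2] ≈ 0.1313.
E_xy = 0.1525/0.1313 ≈ 1.16.
E_xy > 0, so almond milk and oat milk are substitutes.

1.16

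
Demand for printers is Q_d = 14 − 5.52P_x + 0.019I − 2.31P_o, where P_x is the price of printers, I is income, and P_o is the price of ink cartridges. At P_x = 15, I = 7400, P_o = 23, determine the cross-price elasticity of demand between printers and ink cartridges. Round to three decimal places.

-2.846

First evaluate Q_d: 14 − 5.52(15) + 0.019(7400) − 2.31(23) = 14 − 82.8 + 140.6 − 53.13 = 18.67.
∂Q_d/∂P_o = −2.31, so E_xy = -2.31·(23/18.67) ≈ -2.846.
E_xy < 0: the goods are complements.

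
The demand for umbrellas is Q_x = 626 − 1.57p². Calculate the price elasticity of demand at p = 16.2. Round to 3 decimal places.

At p = 16.2, Q_x = 213.9692.
dQ_x/dp = −2·1.57·p = −50.868.
Point elasticity E = (dQ_x/dp)·(p/Q_x) = -50.868 × 16.2/213.9692 ≈ -3.851.
|E| > 1, so demand is elastic at this price.

-3.851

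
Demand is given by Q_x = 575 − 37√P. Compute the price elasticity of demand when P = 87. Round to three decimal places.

At P = 87, Q_x = 229.887.
dQ_x/dP = −37/(2√P) = −37/(2·9.3274).
Point elasticity E = (dQ_x/dP)·(P/Q_x) = -1.9834 × 87/229.887 ≈ -0.751.
|E| < 1, so demand is inelastic at this price.

-0.751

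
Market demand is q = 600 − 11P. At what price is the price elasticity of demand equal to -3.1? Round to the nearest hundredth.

41.24

Set −bP/(a − bP) = −3.1 ⇒ bP = 3.1(a − bP) ⇒ bP(1+3.1) = 3.1·a.
P = 3.1·600/(11·4.1) ≈ 41.24.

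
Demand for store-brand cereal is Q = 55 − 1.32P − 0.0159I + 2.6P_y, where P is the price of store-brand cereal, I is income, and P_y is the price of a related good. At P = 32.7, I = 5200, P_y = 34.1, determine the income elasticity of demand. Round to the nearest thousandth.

First evaluate Q: 55 − 1.32(32.7) − 0.0159(5200) + 2.6(34.1) = 55 − 43.164 − 82.68 + 88.66 = 17.816.
∂Q/∂I = −0.0159, so E_I = -0.0159·(5200/17.816) ≈ -4.641.
E_I < 0: inferior good.

-4.641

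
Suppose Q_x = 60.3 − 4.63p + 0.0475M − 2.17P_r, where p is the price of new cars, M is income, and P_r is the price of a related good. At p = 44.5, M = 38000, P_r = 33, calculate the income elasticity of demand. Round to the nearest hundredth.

1.14

Evaluating quantity at (p, M, P_r) gives Q_x = 60.3 − 4.63(44.5) + 0.0475(38000) − 2.17(33) = 60.3 − 206.035 + 1805 − 71.61 = 1587.655.
∂Q_x/∂M = +0.0475, so E_I = 0.0475·(38000/1587.655) ≈ 1.14.
E_I > 1: normal good (luxury).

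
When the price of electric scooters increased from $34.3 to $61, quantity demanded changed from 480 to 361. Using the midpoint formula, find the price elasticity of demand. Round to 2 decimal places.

%ΔQ = (361 − 480)/[(480 + 361)/2] = -119/420.5 ≈ -0.2830.
%ΔP = (61 − 34.3)/[(34.3 + 61)/2] = 26.7/47.65 ≈ 0.5603.
Arc elasticity E = %ΔQ/%ΔP ≈ -0.2830/0.5603 ≈ -0.51.
|E| < 1: demand is inelastic over this range.

-0.51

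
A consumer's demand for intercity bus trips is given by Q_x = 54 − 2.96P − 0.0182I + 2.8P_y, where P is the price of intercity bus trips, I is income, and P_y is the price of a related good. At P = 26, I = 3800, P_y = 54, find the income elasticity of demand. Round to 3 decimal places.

-1.171

First evaluate Q_x: 54 − 2.96(26) − 0.0182(3800) + 2.8(54) = 54 − 76.96 − 69.16 + 151.2 = 59.08.
∂Q_x/∂I = −0.0182, so E_I = -0.0182·(3800/59.08) ≈ -1.171.
E_I < 0: inferior good.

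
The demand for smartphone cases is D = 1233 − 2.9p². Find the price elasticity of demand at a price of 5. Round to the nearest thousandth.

-0.125

At p = 5, D = 1160.5.
dD/dp = −2·2.9·p = −29.
Point elasticity E = (dD/dp)·(p/D) = -29 × 5/1160.5 ≈ -0.125.
|E| < 1, so demand is inelastic at this price.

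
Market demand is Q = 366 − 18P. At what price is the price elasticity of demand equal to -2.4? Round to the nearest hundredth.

Set −bP/(a − bP) = −2.4 ⇒ bP = 2.4(a − bP) ⇒ bP(1+2.4) = 2.4·a.
P = 2.4·366/(18·3.4) ≈ 14.35.

14.35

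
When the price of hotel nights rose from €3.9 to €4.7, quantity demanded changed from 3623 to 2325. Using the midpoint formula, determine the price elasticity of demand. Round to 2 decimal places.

-2.35

%Δq = (2325 − 3623)/[(3623 + 2325)/2] = -1298/2974 ≈ -0.4364.
%ΔP = (4.7 − 3.9)/[(3.9 + 4.7)/2] = 0.8/4.3 ≈ 0.1860.
Arc elasticity E = %Δq/%ΔP ≈ -0.4364/0.1860 ≈ -2.35.
|E| > 1: demand is elastic over this range.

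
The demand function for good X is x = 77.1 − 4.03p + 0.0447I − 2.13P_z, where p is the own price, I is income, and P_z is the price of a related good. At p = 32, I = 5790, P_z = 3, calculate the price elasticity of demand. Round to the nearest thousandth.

At the given point, x = 77.1 − 4.03(32) + 0.0447(5790) − 2.13(3) = 77.1 − 128.96 + 258.813 − 6.39 = 200.563.
∂x/∂p = −4.03, so E_p = (−4.03)·(32/200.563) ≈ -0.643.
|E_p| < 1: demand is inelastic.

-0.643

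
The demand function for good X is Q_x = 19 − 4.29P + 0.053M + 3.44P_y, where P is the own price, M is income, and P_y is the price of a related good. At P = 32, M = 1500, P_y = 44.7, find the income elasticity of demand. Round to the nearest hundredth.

Q_x = 19 − 4.29(32) + 0.053(1500) + 3.44(44.7) = 19 − 137.28 + 79.5 + 153.768 = 114.988.
∂Q_x/∂M = +0.053, so E_I = 0.053·(1500/114.988) ≈ 0.69.
E_I ∈ (0,1): normal good (necessity).

0.69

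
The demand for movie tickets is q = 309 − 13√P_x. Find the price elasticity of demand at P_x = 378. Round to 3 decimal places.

At P_x = 378, q = 56.2511.
dq/dP_x = −13/(2√P_x) = −13/(2·19.4422).
Point elasticity E = (dq/dP_x)·(P_x/q) = -0.3343 × 378/56.2511 ≈ -2.247.
|E| > 1, so demand is elastic at this price.

-2.247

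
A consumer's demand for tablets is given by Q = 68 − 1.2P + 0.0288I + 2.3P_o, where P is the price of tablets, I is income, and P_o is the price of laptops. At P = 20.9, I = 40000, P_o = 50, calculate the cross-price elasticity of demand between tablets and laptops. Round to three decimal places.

0.088

At the given point, Q = 68 − 1.2(20.9) + 0.0288(40000) + 2.3(50) = 68 − 25.08 + 1152 + 115 = 1309.92.
∂Q/∂P_o = +2.3, so E_xy = 2.3·(50/1309.92) ≈ 0.088.
E_xy > 0: the goods are substitutes.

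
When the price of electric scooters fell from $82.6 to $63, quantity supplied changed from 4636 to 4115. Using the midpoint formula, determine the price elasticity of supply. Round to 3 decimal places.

%ΔQ = (4115 − 4636)/[(4636 + 4115)/2] = -521/4375.5 ≈ -0.1191.
%Δp = (63 − 82.6)/[(82.6 + 63)/2] = -19.6/72.8 ≈ -0.2692.
Arc elasticity E = %ΔQ/%Δp ≈ -0.1191/-0.2692 ≈ 0.442.
|E| < 1: supply is inelastic over this range.

0.442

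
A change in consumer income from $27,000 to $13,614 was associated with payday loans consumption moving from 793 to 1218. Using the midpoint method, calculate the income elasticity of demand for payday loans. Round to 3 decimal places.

%ΔQ = (1218 − 793)/[(793+1218)/2] = 425/1005.5 ≈ 0.4227.
%ΔI = (13,614 − 27,000)/[(27,000+13,614)/2] = -13386/20307 ≈ -0.6592.
E_I = %ΔQ/%ΔI ≈ -0.641.
E_I < 0: inferior good.

-0.641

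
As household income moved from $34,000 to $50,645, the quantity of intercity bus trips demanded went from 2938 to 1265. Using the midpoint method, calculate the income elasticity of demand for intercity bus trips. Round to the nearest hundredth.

%ΔQ = (1265 − 2938)/[(2938+1265)/2] = -1673/2101.5 ≈ -0.7961.
%ΔM = (50,645 − 34,000)/[(34,000+50,645)/2] = 16645/42322.5 ≈ 0.3933.
E_I = %ΔQ/%ΔM ≈ -2.02.
E_I < 0: inferior good.

-2.02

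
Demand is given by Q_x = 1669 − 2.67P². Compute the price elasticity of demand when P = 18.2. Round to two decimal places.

At P = 18.2, Q_x = 784.5892.
dQ_x/dP = −2·2.67·P = −97.188.
Point elasticity E = (dQ_x/dP)·(P/Q_x) = -97.188 × 18.2/784.5892 ≈ -2.25.
|E| > 1, so demand is elastic at this price.

-2.25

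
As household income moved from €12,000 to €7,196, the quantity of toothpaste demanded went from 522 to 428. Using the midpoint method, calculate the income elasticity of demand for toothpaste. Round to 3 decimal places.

0.395

%ΔQ = (428 − 522)/[(522+428)/2] = -94/475 ≈ -0.1979.
%ΔY = (7,196 − 12,000)/[(12,000+7,196)/2] = -4804/9598 ≈ -0.5005.
E_I = %ΔQ/%ΔY ≈ 0.395.
E_I ∈ (0,1): normal good (necessity).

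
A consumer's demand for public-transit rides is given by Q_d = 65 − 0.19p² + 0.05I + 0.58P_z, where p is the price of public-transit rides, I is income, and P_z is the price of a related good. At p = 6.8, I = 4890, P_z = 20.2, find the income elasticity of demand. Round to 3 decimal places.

0.783

Substituting, Q_d = 65 − 0.19(6.8)² + 0.05(4890) + 0.58(20.2) = 65 − 8.7856 + 244.5 + 11.716 = 312.4304.
∂Q_d/∂I = +0.05, so E_I = 0.05·(4890/312.4304) ≈ 0.783.
E_I ∈ (0,1): normal good (necessity).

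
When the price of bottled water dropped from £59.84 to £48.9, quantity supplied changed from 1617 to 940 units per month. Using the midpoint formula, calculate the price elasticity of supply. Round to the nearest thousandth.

2.632

%Δq = (940 − 1617)/[(1617 + 940)/2] = -677/1278.5 ≈ -0.5295.
%Δp = (48.9 − 59.84)/[(59.84 + 48.9)/2] = -10.94/54.37 ≈ -0.2012.
Arc elasticity E = %Δq/%Δp ≈ -0.5295/-0.2012 ≈ 2.632.
|E| > 1: supply is elastic over this range.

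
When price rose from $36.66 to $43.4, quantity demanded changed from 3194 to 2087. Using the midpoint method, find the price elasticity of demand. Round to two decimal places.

%ΔQ = (2087 − 3194)/[(3194 + 2087)/2] = -1107/2640.5 ≈ -0.4192.
%ΔP = (43.4 − 36.66)/[(36.66 + 43.4)/2] = 6.74/40.03 ≈ 0.1684.
Arc elasticity E = %ΔQ/%ΔP ≈ -0.4192/0.1684 ≈ -2.49.
|E| > 1: demand is elastic over this range.

-2.49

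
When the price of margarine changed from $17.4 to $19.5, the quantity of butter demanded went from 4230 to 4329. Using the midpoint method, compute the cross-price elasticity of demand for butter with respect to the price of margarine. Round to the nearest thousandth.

%ΔQ_x = (4329 − 4230)/[(4230+4329)/2] = 99/4279.5 ≈ 0.0231.
%ΔP_y = (19.5 − 17.4)/[(17.4+19.5)/2] ≈ 0.1138.
E_xy = 0.0231/0.1138 ≈ 0.203.
E_xy > 0, so butter and margarine are substitutes.

0.203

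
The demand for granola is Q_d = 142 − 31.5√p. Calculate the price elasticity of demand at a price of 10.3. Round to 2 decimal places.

-1.24

At p = 10.3, Q_d = 40.9051.
dQ_d/dp = −31.5/(2√p) = −31.5/(2·3.2094).
Point elasticity E = (dQ_d/dp)·(p/Q_d) = -4.9075 × 10.3/40.9051 ≈ -1.24.
|E| > 1, so demand is elastic at this price.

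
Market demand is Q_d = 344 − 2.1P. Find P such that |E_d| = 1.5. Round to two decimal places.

98.29

Set −bP/(a − bP) = −1.5 ⇒ bP = 1.5(a − bP) ⇒ bP(1+1.5) = 1.5·a.
P = 1.5·344/(2.1·2.5) ≈ 98.29.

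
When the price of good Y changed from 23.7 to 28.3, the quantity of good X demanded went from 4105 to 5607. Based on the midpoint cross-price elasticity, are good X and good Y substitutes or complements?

substitutes

%ΔQ_x = (5607 − 4105)/[(4105+5607)/2] = 1502/4856 ≈ 0.3093.
%ΔP_y = (28.3 − 23.7)/[(23.7+28.3)/2] ≈ 0.1769.
E_xy = 0.3093/0.1769 ≈ 1.748.
E_xy > 0, so the goods are substitutes.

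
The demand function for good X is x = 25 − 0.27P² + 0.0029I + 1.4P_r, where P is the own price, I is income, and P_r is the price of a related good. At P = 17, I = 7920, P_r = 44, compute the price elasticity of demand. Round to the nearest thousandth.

Substituting, x = 25 − 0.27(17)² + 0.0029(7920) + 1.4(44) = 25 − 78.03 + 22.968 + 61.6 = 31.538.
∂x/∂P = −2·0.27·P = -9.18, so E_p = -9.18·(17/31.538) ≈ -4.948.
|E_p| > 1: demand is elastic.

-4.948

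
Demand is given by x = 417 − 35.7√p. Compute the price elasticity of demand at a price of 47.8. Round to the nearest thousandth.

At p = 47.8, x = 170.179.
dx/dp = −35.7/(2√p) = −35.7/(2·6.9138).
Point elasticity E = (dx/dp)·(p/x) = -2.5818 × 47.8/170.179 ≈ -0.725.
|E| < 1, so demand is inelastic at this price.

-0.725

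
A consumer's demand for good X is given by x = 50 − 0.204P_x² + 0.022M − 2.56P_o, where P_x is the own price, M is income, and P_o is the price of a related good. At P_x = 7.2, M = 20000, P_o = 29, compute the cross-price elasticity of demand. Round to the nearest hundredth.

-0.18

Evaluating quantity at (P_x, M, P_o) gives x = 50 − 0.204(7.2)² + 0.022(20000) − 2.56(29) = 50 − 10.5754 + 440 − 74.24 = 405.1846.
∂x/∂P_o = −2.56, so E_xy = -2.56·(29/405.1846) ≈ -0.18.
E_xy < 0: the goods are complements.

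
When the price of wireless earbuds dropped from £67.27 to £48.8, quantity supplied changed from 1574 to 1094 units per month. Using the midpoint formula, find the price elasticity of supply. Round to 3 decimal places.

1.131

%ΔQ = (1094 − 1574)/[(1574 + 1094)/2] = -480/1334 ≈ -0.3598.
%ΔP = (48.8 − 67.27)/[(67.27 + 48.8)/2] = -18.47/58.035 ≈ -0.3183.
Arc elasticity E = %ΔQ/%ΔP ≈ -0.3598/-0.3183 ≈ 1.131.
|E| > 1: supply is elastic over this range.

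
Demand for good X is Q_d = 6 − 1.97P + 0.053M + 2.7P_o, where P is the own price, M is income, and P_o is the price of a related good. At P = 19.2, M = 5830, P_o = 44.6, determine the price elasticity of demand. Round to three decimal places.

At the given point, Q_d = 6 − 1.97(19.2) + 0.053(5830) + 2.7(44.6) = 6 − 37.824 + 308.99 + 120.42 = 397.586.
∂Q_d/∂P = −1.97, so E_p = (−1.97)·(19.2/397.586) ≈ -0.095.
|E_p| < 1: demand is inelastic.

-0.095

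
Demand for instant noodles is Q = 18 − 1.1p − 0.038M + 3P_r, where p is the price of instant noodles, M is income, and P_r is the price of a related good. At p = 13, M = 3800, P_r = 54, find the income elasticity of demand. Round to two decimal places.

-6.78

Substituting, Q = 18 − 1.1(13) − 0.038(3800) + 3(54) = 18 − 14.3 − 144.4 + 162 = 21.3.
∂Q/∂M = −0.038, so E_I = -0.038·(3800/21.3) ≈ -6.78.
E_I < 0: inferior good.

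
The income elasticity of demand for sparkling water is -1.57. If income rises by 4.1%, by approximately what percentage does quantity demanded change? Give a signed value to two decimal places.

-6.44

%ΔQ ≈ E × %ΔI = (-1.57) × (4.1%) ≈ -6.44%.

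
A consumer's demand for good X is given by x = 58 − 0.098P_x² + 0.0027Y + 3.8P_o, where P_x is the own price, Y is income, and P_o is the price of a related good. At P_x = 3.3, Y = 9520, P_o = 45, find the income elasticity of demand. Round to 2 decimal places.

0.10

x = 58 − 0.098(3.3)² + 0.0027(9520) + 3.8(45) = 58 − 1.0672 + 25.704 + 171 = 253.6368.
∂x/∂Y = +0.0027, so E_I = 0.0027·(9520/253.6368) ≈ 0.10.
E_I ∈ (0,1): normal good (necessity).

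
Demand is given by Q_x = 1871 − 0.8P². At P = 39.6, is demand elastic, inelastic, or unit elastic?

At P = 39.6, Q_x = 616.472.
dQ_x/dP = −2·0.8·P = −63.36.
Point elasticity E = (dQ_x/dP)·(P/Q_x) = -63.36 × 39.6/616.472 ≈ -4.070.
|E| ≈ 4.070 > 1, so demand is elastic.

elastic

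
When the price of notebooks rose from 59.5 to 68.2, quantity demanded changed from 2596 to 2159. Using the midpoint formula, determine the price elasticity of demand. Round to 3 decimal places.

-1.349

%ΔQ = (2159 − 2596)/[(2596 + 2159)/2] = -437/2377.5 ≈ -0.1838.
%ΔP = (68.2 − 59.5)/[(59.5 + 68.2)/2] = 8.7/63.85 ≈ 0.1363.
Arc elasticity E = %ΔQ/%ΔP ≈ -0.1838/0.1363 ≈ -1.349.
|E| > 1: demand is elastic over this range.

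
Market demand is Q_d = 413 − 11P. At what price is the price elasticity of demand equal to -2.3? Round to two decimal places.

26.17

Set −bP/(a − bP) = −2.3 ⇒ bP = 2.3(a − bP) ⇒ bP(1+2.3) = 2.3·a.
P = 2.3·413/(11·3.3) ≈ 26.17.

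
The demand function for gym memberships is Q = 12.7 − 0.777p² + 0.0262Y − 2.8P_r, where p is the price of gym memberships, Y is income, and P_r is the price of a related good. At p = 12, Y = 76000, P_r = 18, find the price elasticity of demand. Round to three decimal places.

-0.122

Evaluating quantity at (p, Y, P_r) gives Q = 12.7 − 0.777(12)² + 0.0262(76000) − 2.8(18) = 12.7 − 111.888 + 1991.2 − 50.4 = 1841.612.
∂Q/∂p = −2·0.777·p = -18.648, so E_p = -18.648·(12/1841.612) ≈ -0.122.
|E_p| < 1: demand is inelastic.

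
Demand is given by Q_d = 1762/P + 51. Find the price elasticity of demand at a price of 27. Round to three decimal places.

-0.561

At P = 27, Q_d = 116.2593.
dQ_d/dP = −1762/P² = −2.417.
Point elasticity E = (dQ_d/dP)·(P/Q_d) = -2.417 × 27/116.2593 ≈ -0.561.
|E| < 1, so demand is inelastic at this price.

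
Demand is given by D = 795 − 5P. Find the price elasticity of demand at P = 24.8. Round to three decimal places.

-0.185

At P = 24.8, D = 671.
dD/dP = −5.
Point elasticity E = (dD/dP)·(P/D) = -5 × 24.8/671 ≈ -0.185.
|E| < 1, so demand is inelastic at this price.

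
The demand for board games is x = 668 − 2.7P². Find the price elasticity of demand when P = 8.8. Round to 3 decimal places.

-0.911

At P = 8.8, x = 458.912.
dx/dP = −2·2.7·P = −47.52.
Point elasticity E = (dx/dP)·(P/x) = -47.52 × 8.8/458.912 ≈ -0.911.
|E| < 1, so demand is inelastic at this price.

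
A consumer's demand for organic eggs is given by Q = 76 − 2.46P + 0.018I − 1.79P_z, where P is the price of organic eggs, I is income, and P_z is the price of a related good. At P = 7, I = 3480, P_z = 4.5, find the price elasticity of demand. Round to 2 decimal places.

-0.15

Substituting, Q = 76 − 2.46(7) + 0.018(3480) − 1.79(4.5) = 76 − 17.22 + 62.64 − 8.055 = 113.365.
∂Q/∂P = −2.46, so E_p = (−2.46)·(7/113.365) ≈ -0.15.
|E_p| < 1: demand is inelastic.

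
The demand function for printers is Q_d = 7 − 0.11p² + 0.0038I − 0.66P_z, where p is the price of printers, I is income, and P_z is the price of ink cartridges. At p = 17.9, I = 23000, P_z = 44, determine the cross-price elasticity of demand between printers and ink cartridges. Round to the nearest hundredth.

-0.96

At the given point, Q_d = 7 − 0.11(17.9)² + 0.0038(23000) − 0.66(44) = 7 − 35.2451 + 87.4 − 29.04 = 30.1149.
∂Q_d/∂P_z = −0.66, so E_xy = -0.66·(44/30.1149) ≈ -0.96.
E_xy < 0: the goods are complements.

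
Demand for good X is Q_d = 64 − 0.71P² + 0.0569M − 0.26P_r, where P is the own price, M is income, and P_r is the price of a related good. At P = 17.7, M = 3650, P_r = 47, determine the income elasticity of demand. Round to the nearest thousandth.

5.609

Evaluating quantity at (P, M, P_r) gives Q_d = 64 − 0.71(17.7)² + 0.0569(3650) − 0.26(47) = 64 − 222.4359 + 207.685 − 12.22 = 37.0291.
∂Q_d/∂M = +0.0569, so E_I = 0.0569·(3650/37.0291) ≈ 5.609.
E_I > 1: normal good (luxury).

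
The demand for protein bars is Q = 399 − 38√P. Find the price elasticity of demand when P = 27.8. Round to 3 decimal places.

-0.504

At P = 27.8, Q = 198.6423.
dQ/dP = −38/(2√P) = −38/(2·5.2726).
Point elasticity E = (dQ/dP)·(P/Q) = -3.6036 × 27.8/198.6423 ≈ -0.504.
|E| < 1, so demand is inelastic at this price.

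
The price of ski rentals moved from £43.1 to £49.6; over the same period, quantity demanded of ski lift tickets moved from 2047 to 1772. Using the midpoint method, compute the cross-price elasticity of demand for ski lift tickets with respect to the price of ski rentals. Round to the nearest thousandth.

%ΔQ_x = (1772 − 2047)/[(2047+1772)/2] = -275/1909.5 ≈ -0.1440.
%ΔP_y = (49.6 − 43.1)/[(43.1+49.6)/2] ≈ 0.1402.
E_xy = -0.1440/0.1402 ≈ -1.027.
E_xy < 0, so ski lift tickets and ski rentals are complements.

-1.027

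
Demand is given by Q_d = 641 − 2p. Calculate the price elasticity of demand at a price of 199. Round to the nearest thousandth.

-1.638

At p = 199, Q_d = 243.
dQ_d/dp = −2.
Point elasticity E = (dQ_d/dp)·(p/Q_d) = -2 × 199/243 ≈ -1.638.
|E| > 1, so demand is elastic at this price.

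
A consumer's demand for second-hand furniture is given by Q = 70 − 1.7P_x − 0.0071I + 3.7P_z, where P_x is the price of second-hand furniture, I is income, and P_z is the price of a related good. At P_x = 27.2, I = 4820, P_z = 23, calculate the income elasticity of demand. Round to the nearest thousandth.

First evaluate Q: 70 − 1.7(27.2) − 0.0071(4820) + 3.7(23) = 70 − 46.24 − 34.222 + 85.1 = 74.638.
∂Q/∂I = −0.0071, so E_I = -0.0071·(4820/74.638) ≈ -0.459.
E_I < 0: inferior good.

-0.459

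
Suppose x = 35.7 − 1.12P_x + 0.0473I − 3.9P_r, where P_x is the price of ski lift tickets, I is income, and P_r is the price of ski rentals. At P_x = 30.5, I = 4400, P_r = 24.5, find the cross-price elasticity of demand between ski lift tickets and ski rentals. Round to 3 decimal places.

-0.837

Evaluating quantity at (P_x, I, P_r) gives x = 35.7 − 1.12(30.5) + 0.0473(4400) − 3.9(24.5) = 35.7 − 34.16 + 208.12 − 95.55 = 114.11.
∂x/∂P_r = −3.9, so E_xy = -3.9·(24.5/114.11) ≈ -0.837.
E_xy < 0: the goods are complements.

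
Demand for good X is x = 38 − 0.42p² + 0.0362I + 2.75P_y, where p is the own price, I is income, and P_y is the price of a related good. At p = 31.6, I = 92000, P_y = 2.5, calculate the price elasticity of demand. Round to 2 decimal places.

Substituting, x = 38 − 0.42(31.6)² + 0.0362(92000) + 2.75(2.5) = 38 − 419.3952 + 3330.4 + 6.875 = 2955.8798.
∂x/∂p = −2·0.42·p = -26.544, so E_p = -26.544·(31.6/2955.8798) ≈ -0.28.
|E_p| < 1: demand is inelastic.

-0.28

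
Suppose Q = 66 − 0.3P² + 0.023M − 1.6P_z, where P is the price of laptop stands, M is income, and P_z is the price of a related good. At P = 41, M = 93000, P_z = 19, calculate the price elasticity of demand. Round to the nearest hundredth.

-0.60

Substituting, Q = 66 − 0.3(41)² + 0.023(93000) − 1.6(19) = 66 − 504.3 + 2139 − 30.4 = 1670.3.
∂Q/∂P = −2·0.3·P = -24.6, so E_p = -24.6·(41/1670.3) ≈ -0.60.
|E_p| < 1: demand is inelastic.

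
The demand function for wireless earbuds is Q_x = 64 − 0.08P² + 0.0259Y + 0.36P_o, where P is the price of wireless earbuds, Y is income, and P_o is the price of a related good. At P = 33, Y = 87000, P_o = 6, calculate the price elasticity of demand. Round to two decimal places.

Q_x = 64 − 0.08(33)² + 0.0259(87000) + 0.36(6) = 64 − 87.12 + 2253.3 + 2.16 = 2232.34.
∂Q_x/∂P = −2·0.08·P = -5.28, so E_p = -5.28·(33/2232.34) ≈ -0.08.
|E_p| < 1: demand is inelastic.

-0.08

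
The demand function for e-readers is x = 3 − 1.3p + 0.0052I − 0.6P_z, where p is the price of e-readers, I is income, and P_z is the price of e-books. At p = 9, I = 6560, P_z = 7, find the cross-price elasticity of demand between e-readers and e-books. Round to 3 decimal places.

At the given point, x = 3 − 1.3(9) + 0.0052(6560) − 0.6(7) = 3 − 11.7 + 34.112 − 4.2 = 21.212.
∂x/∂P_z = −0.6, so E_xy = -0.6·(7/21.212) ≈ -0.198.
E_xy < 0: the goods are complements.

-0.198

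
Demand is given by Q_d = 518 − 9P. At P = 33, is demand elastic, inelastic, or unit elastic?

At P = 33, Q_d = 221.
dQ_d/dP = −9.
Point elasticity E = (dQ_d/dP)·(P/Q_d) = -9 × 33/221 ≈ -1.344.
|E| ≈ 1.344 > 1, so demand is elastic.

elastic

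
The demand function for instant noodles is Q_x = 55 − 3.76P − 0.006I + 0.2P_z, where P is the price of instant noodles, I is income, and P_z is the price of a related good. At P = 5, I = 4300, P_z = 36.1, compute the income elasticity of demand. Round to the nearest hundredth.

Substituting, Q_x = 55 − 3.76(5) − 0.006(4300) + 0.2(36.1) = 55 − 18.8 − 25.8 + 7.22 = 17.62.
∂Q_x/∂I = −0.006, so E_I = -0.006·(4300/17.62) ≈ -1.46.
E_I < 0: inferior good.

-1.46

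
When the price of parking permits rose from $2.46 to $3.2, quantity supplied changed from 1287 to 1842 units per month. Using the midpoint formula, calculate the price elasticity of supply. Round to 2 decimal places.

1.36

%ΔQ = (1842 − 1287)/[(1287 + 1842)/2] = 555/1564.5 ≈ 0.3547.
%Δp = (3.2 − 2.46)/[(2.46 + 3.2)/2] = 0.74/2.83 ≈ 0.2615.
Arc elasticity E = %ΔQ/%Δp ≈ 0.3547/0.2615 ≈ 1.36.
|E| > 1: supply is elastic over this range.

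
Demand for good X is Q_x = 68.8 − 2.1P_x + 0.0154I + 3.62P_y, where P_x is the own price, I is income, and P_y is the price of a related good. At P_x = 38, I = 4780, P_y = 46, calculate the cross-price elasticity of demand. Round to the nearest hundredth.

0.73

Substituting, Q_x = 68.8 − 2.1(38) + 0.0154(4780) + 3.62(46) = 68.8 − 79.8 + 73.612 + 166.52 = 229.132.
∂Q_x/∂P_y = +3.62, so E_xy = 3.62·(46/229.132) ≈ 0.73.
E_xy > 0: the goods are substitutes.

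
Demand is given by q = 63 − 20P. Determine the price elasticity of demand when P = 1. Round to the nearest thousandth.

-0.465

At P = 1, q = 43.
dq/dP = −20.
Point elasticity E = (dq/dP)·(P/q) = -20 × 1/43 ≈ -0.465.
|E| < 1, so demand is inelastic at this price.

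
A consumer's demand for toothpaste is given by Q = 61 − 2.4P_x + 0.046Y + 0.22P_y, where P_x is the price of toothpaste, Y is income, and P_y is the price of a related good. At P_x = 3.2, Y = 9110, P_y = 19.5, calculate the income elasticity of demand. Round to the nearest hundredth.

Evaluating quantity at (P_x, Y, P_y) gives Q = 61 − 2.4(3.2) + 0.046(9110) + 0.22(19.5) = 61 − 7.68 + 419.06 + 4.29 = 476.67.
∂Q/∂Y = +0.046, so E_I = 0.046·(9110/476.67) ≈ 0.88.
E_I ∈ (0,1): normal good (necessity).

0.88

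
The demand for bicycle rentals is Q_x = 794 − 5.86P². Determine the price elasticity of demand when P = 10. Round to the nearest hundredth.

-5.63

At P = 10, Q_x = 208.
dQ_x/dP = −2·5.86·P = −117.2.
Point elasticity E = (dQ_x/dP)·(P/Q_x) = -117.2 × 10/208 ≈ -5.63.
|E| > 1, so demand is elastic at this price.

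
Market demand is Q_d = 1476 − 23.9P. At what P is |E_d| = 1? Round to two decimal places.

30.88

For linear demand Q_d = a − bP, E = −bP/(a − bP). |E| = 1 ⇒ bP = a − bP ⇒ P = a/(2b).
P = 1476/(2·23.9) ≈ 30.88.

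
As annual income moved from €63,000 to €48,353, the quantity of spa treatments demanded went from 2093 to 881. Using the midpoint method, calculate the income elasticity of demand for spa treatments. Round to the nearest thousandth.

%ΔQ = (881 − 2093)/[(2093+881)/2] = -1212/1487 ≈ -0.8151.
%ΔI = (48,353 − 63,000)/[(63,000+48,353)/2] = -14647/55676.5 ≈ -0.2631.
E_I = %ΔQ/%ΔI ≈ 3.098.
E_I > 1: normal good (luxury).

3.098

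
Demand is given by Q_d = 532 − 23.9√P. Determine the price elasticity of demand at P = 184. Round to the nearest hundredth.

At P = 184, Q_d = 207.8046.
dQ_d/dP = −23.9/(2√P) = −23.9/(2·13.5647).
Point elasticity E = (dQ_d/dP)·(P/Q_d) = -0.881 × 184/207.8046 ≈ -0.78.
|E| < 1, so demand is inelastic at this price.

-0.78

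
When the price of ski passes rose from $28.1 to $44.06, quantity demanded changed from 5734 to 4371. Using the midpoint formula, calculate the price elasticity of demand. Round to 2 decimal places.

-0.61

%ΔQ = (4371 − 5734)/[(5734 + 4371)/2] = -1363/5052.5 ≈ -0.2698.
%Δp = (44.06 − 28.1)/[(28.1 + 44.06)/2] = 15.96/36.08 ≈ 0.4424.
Arc elasticity E = %ΔQ/%Δp ≈ -0.2698/0.4424 ≈ -0.61.
|E| < 1: demand is inelastic over this range.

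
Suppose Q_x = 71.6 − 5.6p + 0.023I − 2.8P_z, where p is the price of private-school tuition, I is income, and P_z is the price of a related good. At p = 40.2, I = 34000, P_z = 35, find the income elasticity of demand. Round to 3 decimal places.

At the given point, Q_x = 71.6 − 5.6(40.2) + 0.023(34000) − 2.8(35) = 71.6 − 225.12 + 782 − 98 = 530.48.
∂Q_x/∂I = +0.023, so E_I = 0.023·(34000/530.48) ≈ 1.474.
E_I > 1: normal good (luxury).

1.474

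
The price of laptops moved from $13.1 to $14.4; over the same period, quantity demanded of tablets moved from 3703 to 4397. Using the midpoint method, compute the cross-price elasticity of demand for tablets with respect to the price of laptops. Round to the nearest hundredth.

1.81

%ΔQ_x = (4397 − 3703)/[(3703+4397)/2] = 694/4050 ≈ 0.1714.
%ΔP_y = (14.4 − 13.1)/[(13.1+14.4)/2] ≈ 0.0945.
E_xy = 0.1714/0.0945 ≈ 1.81.
E_xy > 0, so tablets and laptops are substitutes.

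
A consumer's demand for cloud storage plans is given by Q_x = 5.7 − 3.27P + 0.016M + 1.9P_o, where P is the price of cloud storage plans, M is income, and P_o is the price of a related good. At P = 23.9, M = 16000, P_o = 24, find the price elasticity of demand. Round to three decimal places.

-0.341

First evaluate Q_x: 5.7 − 3.27(23.9) + 0.016(16000) + 1.9(24) = 5.7 − 78.153 + 256 + 45.6 = 229.147.
∂Q_x/∂P = −3.27, so E_p = (−3.27)·(23.9/229.147) ≈ -0.341.
|E_p| < 1: demand is inelastic.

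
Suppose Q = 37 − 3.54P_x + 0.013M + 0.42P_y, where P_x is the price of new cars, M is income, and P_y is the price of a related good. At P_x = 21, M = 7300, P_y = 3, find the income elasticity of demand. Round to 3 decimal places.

First evaluate Q: 37 − 3.54(21) + 0.013(7300) + 0.42(3) = 37 − 74.34 + 94.9 + 1.26 = 58.82.
∂Q/∂M = +0.013, so E_I = 0.013·(7300/58.82) ≈ 1.613.
E_I > 1: normal good (luxury).

1.613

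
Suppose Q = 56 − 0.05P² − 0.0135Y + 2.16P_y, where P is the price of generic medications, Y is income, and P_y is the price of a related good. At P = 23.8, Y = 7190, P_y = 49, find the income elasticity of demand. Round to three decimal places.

First evaluate Q: 56 − 0.05(23.8)² − 0.0135(7190) + 2.16(49) = 56 − 28.322 − 97.065 + 105.84 = 36.453.
∂Q/∂Y = −0.0135, so E_I = -0.0135·(7190/36.453) ≈ -2.663.
E_I < 0: inferior good.

-2.663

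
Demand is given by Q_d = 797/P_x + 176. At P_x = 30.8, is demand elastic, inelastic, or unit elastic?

At P_x = 30.8, Q_d = 201.8766.
dQ_d/dP_x = −797/P_x² = −0.8402.
Point elasticity E = (dQ_d/dP_x)·(P_x/Q_d) = -0.8402 × 30.8/201.8766 ≈ -0.128.
|E| ≈ 0.128 < 1, so demand is inelastic.

inelastic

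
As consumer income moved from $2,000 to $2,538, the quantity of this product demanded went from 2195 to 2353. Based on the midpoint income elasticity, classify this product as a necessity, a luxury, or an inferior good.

%ΔQ = (2353 − 2195)/[(2195+2353)/2] = 158/2274 ≈ 0.0695.
%ΔY = (2,538 − 2,000)/[(2,000+2,538)/2] = 538/2269 ≈ 0.2371.
E_I = %ΔQ/%ΔY ≈ 0.293.
E_I ∈ (0,1): normal good (necessity).

necessity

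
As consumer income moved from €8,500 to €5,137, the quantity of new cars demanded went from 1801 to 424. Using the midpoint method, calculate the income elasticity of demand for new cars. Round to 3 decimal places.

2.510

%ΔQ = (424 − 1801)/[(1801+424)/2] = -1377/1112.5 ≈ -1.2378.
%ΔY = (5,137 − 8,500)/[(8,500+5,137)/2] = -3363/6818.5 ≈ -0.4932.
E_I = %ΔQ/%ΔY ≈ 2.510.
E_I > 1: normal good (luxury).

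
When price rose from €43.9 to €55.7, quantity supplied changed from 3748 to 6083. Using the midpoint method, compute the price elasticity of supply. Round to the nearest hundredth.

%ΔQ = (6083 − 3748)/[(3748 + 6083)/2] = 2335/4915.5 ≈ 0.4750.
%ΔP = (55.7 − 43.9)/[(43.9 + 55.7)/2] = 11.8/49.8 ≈ 0.2369.
Arc elasticity E = %ΔQ/%ΔP ≈ 0.4750/0.2369 ≈ 2.00.
|E| > 1: supply is elastic over this range.

2.00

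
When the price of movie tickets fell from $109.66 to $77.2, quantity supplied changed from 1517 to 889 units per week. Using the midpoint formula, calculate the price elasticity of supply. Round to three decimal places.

%ΔQ = (889 − 1517)/[(1517 + 889)/2] = -628/1203 ≈ -0.5220.
%Δp = (77.2 − 109.66)/[(109.66 + 77.2)/2] = -32.46/93.43 ≈ -0.3474.
Arc elasticity E = %ΔQ/%Δp ≈ -0.5220/-0.3474 ≈ 1.503.
|E| > 1: supply is elastic over this range.

1.503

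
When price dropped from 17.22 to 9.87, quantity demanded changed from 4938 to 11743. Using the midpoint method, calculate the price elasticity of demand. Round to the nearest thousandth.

%ΔQ = (11743 − 4938)/[(4938 + 11743)/2] = 6805/8340.5 ≈ 0.8159.
%Δp = (9.87 − 17.22)/[(17.22 + 9.87)/2] = -7.35/13.545 ≈ -0.5426.
Arc elasticity E = %ΔQ/%Δp ≈ 0.8159/-0.5426 ≈ -1.504.
|E| > 1: demand is elastic over this range.

-1.504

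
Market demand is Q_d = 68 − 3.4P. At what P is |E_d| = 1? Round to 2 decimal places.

10.00

For linear demand Q_d = a − bP, E = −bP/(a − bP). |E| = 1 ⇒ bP = a − bP ⇒ P = a/(2b).
P = 68/(2·3.4) = 10.00.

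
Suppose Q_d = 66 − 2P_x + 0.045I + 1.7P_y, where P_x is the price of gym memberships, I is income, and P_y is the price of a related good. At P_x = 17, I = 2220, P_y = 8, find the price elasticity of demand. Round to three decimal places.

Evaluating quantity at (P_x, I, P_y) gives Q_d = 66 − 2(17) + 0.045(2220) + 1.7(8) = 66 − 34 + 99.9 + 13.6 = 145.5.
∂Q_d/∂P_x = −2, so E_p = (−2)·(17/145.5) ≈ -0.234.
|E_p| < 1: demand is inelastic.

-0.234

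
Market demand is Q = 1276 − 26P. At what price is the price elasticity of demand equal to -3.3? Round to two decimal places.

37.66

Set −bP/(a − bP) = −3.3 ⇒ bP = 3.3(a − bP) ⇒ bP(1+3.3) = 3.3·a.
P = 3.3·1276/(26·4.3) ≈ 37.66.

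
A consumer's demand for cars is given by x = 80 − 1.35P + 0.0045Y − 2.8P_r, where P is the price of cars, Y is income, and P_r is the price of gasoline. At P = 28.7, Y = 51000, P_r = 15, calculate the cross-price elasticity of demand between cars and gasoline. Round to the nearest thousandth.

Evaluating quantity at (P, Y, P_r) gives x = 80 − 1.35(28.7) + 0.0045(51000) − 2.8(15) = 80 − 38.745 + 229.5 − 42 = 228.755.
∂x/∂P_r = −2.8, so E_xy = -2.8·(15/228.755) ≈ -0.184.
E_xy < 0: the goods are complements.

-0.184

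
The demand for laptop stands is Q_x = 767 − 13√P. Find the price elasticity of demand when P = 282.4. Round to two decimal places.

-0.20

At P = 282.4, Q_x = 548.5381.
dQ_x/dP = −13/(2√P) = −13/(2·16.8048).
Point elasticity E = (dQ_x/dP)·(P/Q_x) = -0.3868 × 282.4/548.5381 ≈ -0.20.
|E| < 1, so demand is inelastic at this price.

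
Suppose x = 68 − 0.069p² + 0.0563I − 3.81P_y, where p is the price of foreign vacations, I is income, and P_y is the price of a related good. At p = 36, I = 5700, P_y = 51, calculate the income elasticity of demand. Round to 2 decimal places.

Substituting, x = 68 − 0.069(36)² + 0.0563(5700) − 3.81(51) = 68 − 89.424 + 320.91 − 194.31 = 105.176.
∂x/∂I = +0.0563, so E_I = 0.0563·(5700/105.176) ≈ 3.05.
E_I > 1: normal good (luxury).

3.05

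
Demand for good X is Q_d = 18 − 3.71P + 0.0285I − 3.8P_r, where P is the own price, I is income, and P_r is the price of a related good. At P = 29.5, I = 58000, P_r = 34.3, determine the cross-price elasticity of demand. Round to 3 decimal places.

Evaluating quantity at (P, I, P_r) gives Q_d = 18 − 3.71(29.5) + 0.0285(58000) − 3.8(34.3) = 18 − 109.445 + 1653 − 130.34 = 1431.215.
∂Q_d/∂P_r = −3.8, so E_xy = -3.8·(34.3/1431.215) ≈ -0.091.
E_xy < 0: the goods are complements.

-0.091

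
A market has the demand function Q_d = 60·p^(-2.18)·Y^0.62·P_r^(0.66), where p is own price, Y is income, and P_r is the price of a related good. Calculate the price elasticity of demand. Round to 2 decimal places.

-2.18

For a Cobb–Douglas (constant-elasticity) form Q_d = A·p^α·…, the elasticity with respect to p equals the exponent α at every point.
Here the exponent on p is -2.18, so the price elasticity of demand is -2.18.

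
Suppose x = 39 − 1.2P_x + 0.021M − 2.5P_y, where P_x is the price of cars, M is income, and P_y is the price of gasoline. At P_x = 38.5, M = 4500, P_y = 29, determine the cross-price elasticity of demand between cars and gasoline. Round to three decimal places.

Substituting, x = 39 − 1.2(38.5) + 0.021(4500) − 2.5(29) = 39 − 46.2 + 94.5 − 72.5 = 14.8.
∂x/∂P_y = −2.5, so E_xy = -2.5·(29/14.8) ≈ -4.899.
E_xy < 0: the goods are complements.

-4.899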